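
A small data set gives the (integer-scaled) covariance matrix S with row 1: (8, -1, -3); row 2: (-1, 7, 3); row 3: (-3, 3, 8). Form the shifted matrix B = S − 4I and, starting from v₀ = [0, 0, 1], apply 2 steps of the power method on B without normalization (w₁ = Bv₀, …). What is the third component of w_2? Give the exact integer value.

34

B = S − 4I has rows (4, -1, -3); (-1, 3, 3); (-3, 3, 4)
w1 = Bv₀ = (4·0 + (-1)·0 + (-3)·1; (-1)·0 + 3·0 + 3·1; (-3)·0 + 3·0 + 4·1) = (-3, 3, 4)
w2 = Bw1 = (4·(-3) + (-1)·3 + (-3)·4; (-1)·(-3) + 3·3 + 3·4; (-3)·(-3) + 3·3 + 4·4) = (-27, 24, 34)
Requested component of w2: 34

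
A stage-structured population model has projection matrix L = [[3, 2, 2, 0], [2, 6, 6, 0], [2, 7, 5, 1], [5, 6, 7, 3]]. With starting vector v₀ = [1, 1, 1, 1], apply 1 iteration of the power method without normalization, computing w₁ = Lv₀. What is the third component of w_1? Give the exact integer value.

15

w1 = Lv₀ = (7, 14, 15, 21)
The requested component of w1 is 15.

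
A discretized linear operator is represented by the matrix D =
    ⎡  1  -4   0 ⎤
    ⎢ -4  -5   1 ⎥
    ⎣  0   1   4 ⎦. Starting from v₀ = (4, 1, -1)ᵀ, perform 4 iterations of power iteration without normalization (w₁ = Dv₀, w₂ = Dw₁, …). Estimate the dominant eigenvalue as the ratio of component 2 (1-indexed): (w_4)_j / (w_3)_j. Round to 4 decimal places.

w1 = Dv₀ = (0, -22, -3)
w2 = Dw1 = (88, 107, -34)
w3 = Dw2 = (-340, -921, -29)
w4 = Dw3 = (3344, 5936, -1037)
Ratio at component: 5936 / -921 = -6.4452

-6.4452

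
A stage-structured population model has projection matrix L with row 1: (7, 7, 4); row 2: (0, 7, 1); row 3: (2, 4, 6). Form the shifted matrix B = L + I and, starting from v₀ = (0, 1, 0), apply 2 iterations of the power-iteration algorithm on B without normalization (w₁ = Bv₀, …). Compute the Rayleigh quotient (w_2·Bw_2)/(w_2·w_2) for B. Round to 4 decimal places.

13.1897

B = L + I has rows (8, 7, 4); (0, 8, 1); (2, 4, 7)
w1 = Bv₀ = (7, 8, 4)
w2 = Bw1 = (128, 68, 74)
Bw2 = (1796, 618, 1046)
w2·Bw2 = 349316; w2·w2 = 26484; μ ≈ 349316/26484 = 13.1897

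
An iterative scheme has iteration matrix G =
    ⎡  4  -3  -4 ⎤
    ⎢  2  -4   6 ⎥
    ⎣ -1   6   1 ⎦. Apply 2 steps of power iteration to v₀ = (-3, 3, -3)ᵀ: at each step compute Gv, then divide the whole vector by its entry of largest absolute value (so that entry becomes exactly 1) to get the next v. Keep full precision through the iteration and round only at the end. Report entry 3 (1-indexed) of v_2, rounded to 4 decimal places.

Gv0 = (-9.00000, -36.00000, 18.00000); divide by -36.00000 → v1 = (0.25000, 1.00000, -0.50000)
Gv1 = (0.00000, -6.50000, 5.25000); divide by -6.50000 → v2 = (0.00000, 1.00000, -0.80769)
Requested entry of v2: -189/234 = -0.8077

-0.8077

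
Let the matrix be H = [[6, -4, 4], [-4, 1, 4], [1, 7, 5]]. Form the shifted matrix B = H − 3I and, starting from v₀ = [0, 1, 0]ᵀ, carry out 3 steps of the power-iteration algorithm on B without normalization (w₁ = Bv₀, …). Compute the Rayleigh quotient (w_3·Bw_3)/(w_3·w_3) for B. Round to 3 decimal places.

B = H − 3I has rows (3, -4, 4); (-4, -2, 4); (1, 7, 2)
w1 = Bv₀ = (3·0 + (-4)·1 + 4·0; (-4)·0 + (-2)·1 + 4·0; 1·0 + 7·1 + 2·0) = (-4, -2, 7)
w2 = Bw1 = (3·(-4) + (-4)·(-2) + 4·7; (-4)·(-4) + (-2)·(-2) + 4·7; 1·(-4) + 7·(-2) + 2·7) = (24, 48, -4)
w3 = Bw2 = (-136, -208, 352)
Bw3 = (1832, 2368, -888)
w3·Bw3 = -1054272; w3·w3 = 185664; μ ≈ -1054272/185664 = -5.678

-5.678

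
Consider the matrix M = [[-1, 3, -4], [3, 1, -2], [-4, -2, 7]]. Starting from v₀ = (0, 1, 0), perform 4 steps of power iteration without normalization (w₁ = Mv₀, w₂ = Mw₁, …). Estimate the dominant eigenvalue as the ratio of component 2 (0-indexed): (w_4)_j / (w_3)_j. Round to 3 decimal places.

λ ≈ 10.016

w1 = Mv₀ = (3, 1, -2)
w2 = Mw1 = (8, 14, -28)
w3 = Mw2 = (146, 94, -256)
w4 = Mw3 = (1160, 1044, -2564)
Ratio at component: -2564 / -256 = 10.016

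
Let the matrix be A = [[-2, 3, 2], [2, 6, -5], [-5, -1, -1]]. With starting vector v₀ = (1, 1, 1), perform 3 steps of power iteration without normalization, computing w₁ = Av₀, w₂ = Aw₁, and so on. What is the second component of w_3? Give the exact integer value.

w1 = Av₀ = (3, 3, -7)
w2 = Aw1 = (-11, 59, -11)
w3 = Aw2 = (177, 387, 7)
The requested component of w3 is 387.

387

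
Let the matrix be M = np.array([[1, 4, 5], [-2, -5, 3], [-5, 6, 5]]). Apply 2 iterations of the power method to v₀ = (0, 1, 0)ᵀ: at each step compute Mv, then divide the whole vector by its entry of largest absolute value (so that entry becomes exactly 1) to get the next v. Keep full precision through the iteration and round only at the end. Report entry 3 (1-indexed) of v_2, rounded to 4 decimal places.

Mv0 = (4.00000, -5.00000, 6.00000); divide by 6.00000 → v1 = (0.66667, -0.83333, 1.00000)
Mv1 = (2.33333, 5.83333, -3.33333); divide by 5.83333 → v2 = (0.40000, 1.00000, -0.57143)
Requested entry of v2: -20/35 = -0.5714

-0.5714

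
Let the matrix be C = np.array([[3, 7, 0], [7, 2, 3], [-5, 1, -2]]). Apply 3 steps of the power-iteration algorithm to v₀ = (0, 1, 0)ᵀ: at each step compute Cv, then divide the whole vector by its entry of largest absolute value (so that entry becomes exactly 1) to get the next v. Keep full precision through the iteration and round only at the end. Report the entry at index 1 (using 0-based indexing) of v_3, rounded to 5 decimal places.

0.50704

Cv0 = (7.000000, 2.000000, 1.000000); divide by 7.000000 → v1 = (1.000000, 0.285714, 0.142857)
Cv1 = (5.000000, 8.000000, -5.000000); divide by 8.000000 → v2 = (0.625000, 1.000000, -0.625000)
Cv2 = (8.875000, 4.500000, -0.875000); divide by 8.875000 → v3 = (1.000000, 0.507042, -0.098592)
Requested entry of v3: 252/497 = 0.50704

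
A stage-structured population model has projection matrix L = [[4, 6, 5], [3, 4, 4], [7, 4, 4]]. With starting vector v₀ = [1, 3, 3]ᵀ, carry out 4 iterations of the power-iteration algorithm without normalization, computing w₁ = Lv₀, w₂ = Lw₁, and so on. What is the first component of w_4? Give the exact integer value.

86833

w1 = Lv₀ = (4·1 + 6·3 + 5·3; 3·1 + 4·3 + 4·3; 7·1 + 4·3 + 4·3) = (37, 27, 31)
w2 = Lw1 = (4·37 + 6·27 + 5·31; 3·37 + 4·27 + 4·31; 7·37 + 4·27 + 4·31) = (465, 343, 491)
w3 = Lw2 = (6373, 4731, 6591)
w4 = Lw3 = (86833, 64407, 89899)
The requested component of w4 is 86833.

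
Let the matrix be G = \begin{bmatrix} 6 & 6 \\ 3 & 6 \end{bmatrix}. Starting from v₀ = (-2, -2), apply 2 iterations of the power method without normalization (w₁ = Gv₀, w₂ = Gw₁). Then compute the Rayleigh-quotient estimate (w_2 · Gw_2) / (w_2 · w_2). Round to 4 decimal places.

w1 = Gv₀ = (6·(-2) + 6·(-2); 3·(-2) + 6·(-2)) = (-24, -18)
w2 = Gw1 = (6·(-24) + 6·(-18); 3·(-24) + 6·(-18)) = (-252, -180)
Gw2 = (-2592, -1836)
w2·Gw2 = (-252)·(-2592) + (-180)·(-1836) = 983664; w2·w2 = (-252)·(-252) + (-180)·(-180) = 95904
λ ≈ 983664/95904 = 10.2568

λ ≈ 10.2568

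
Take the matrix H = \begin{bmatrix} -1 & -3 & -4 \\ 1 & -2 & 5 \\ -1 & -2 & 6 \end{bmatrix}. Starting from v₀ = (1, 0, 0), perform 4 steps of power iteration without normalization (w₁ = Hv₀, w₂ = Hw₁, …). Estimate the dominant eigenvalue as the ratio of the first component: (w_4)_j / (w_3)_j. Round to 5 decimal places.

λ ≈ 2.26000

w1 = Hv₀ = ((-1)·1 + (-3)·0 + (-4)·0; 1·1 + (-2)·0 + 5·0; (-1)·1 + (-2)·0 + 6·0) = (-1, 1, -1)
w2 = Hw1 = ((-1)·(-1) + (-3)·1 + (-4)·(-1); 1·(-1) + (-2)·1 + 5·(-1); (-1)·(-1) + (-2)·1 + 6·(-1)) = (2, -8, -7)
w3 = Hw2 = (50, -17, -28)
w4 = Hw3 = (113, -56, -184)
Ratio at component: 113 / 50 = 2.26000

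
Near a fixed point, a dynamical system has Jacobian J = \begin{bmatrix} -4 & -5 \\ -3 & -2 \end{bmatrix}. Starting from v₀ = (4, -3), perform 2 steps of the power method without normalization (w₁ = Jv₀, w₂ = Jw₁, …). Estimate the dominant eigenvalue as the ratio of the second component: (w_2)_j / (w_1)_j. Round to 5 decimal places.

w1 = Jv₀ = (-1, -6)
w2 = Jw1 = (34, 15)
Ratio at component: 15 / -6 = -2.50000

λ ≈ -2.50000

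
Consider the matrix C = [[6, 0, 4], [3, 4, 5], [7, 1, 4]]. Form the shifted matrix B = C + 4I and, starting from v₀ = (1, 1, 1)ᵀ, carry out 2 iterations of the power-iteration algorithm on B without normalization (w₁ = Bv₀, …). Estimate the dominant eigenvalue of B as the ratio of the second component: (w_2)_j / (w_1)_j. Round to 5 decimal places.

15.62500

B = C + 4I has rows (10, 0, 4); (3, 8, 5); (7, 1, 8)
w1 = Bv₀ = (14, 16, 16)
w2 = Bw1 = (204, 250, 242)
Ratio: 250/16 = 15.62500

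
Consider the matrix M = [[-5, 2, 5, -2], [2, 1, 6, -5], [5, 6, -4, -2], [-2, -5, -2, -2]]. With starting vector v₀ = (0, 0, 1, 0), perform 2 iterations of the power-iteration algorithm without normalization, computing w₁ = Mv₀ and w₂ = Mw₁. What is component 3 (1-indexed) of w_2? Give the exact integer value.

w1 = Mv₀ = ((-5)·0 + 2·0 + 5·1 + (-2)·0; 2·0 + 1·0 + 6·1 + (-5)·0; 5·0 + 6·0 + (-4)·1 + (-2)·0; (-2)·0 + (-5)·0 + (-2)·1 + (-2)·0) = (5, 6, -4, -2)
w2 = Mw1 = ((-5)·5 + 2·6 + 5·(-4) + (-2)·(-2); 2·5 + 1·6 + 6·(-4) + (-5)·(-2); 5·5 + 6·6 + (-4)·(-4) + (-2)·(-2); (-2)·5 + (-5)·6 + (-2)·(-4) + (-2)·(-2)) = (-29, 2, 81, -28)
The requested component of w2 is 81.

81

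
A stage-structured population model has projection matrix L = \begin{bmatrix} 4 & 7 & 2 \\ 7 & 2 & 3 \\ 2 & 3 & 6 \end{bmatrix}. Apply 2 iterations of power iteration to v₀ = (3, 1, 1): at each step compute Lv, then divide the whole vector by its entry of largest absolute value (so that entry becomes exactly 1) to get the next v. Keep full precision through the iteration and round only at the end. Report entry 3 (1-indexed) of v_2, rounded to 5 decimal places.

0.70946

Lv0 = (21.000000, 26.000000, 15.000000); divide by 26.000000 → v1 = (0.807692, 1.000000, 0.576923)
Lv1 = (11.384615, 9.384615, 8.076923); divide by 11.384615 → v2 = (1.000000, 0.824324, 0.709459)
Requested entry of v2: 210/296 = 0.70946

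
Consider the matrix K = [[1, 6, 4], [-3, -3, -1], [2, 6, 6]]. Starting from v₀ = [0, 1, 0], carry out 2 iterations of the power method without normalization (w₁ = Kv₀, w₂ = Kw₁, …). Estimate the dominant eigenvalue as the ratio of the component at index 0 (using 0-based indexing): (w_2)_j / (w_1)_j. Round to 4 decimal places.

λ ≈ 2.0000

w1 = Kv₀ = (6, -3, 6)
w2 = Kw1 = (12, -15, 30)
Ratio at component: 12 / 6 = 2.0000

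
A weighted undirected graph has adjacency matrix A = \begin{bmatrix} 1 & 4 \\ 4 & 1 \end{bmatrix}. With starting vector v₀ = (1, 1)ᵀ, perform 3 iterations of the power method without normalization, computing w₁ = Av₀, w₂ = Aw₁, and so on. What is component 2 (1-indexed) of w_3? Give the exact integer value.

125

w1 = Av₀ = (1·1 + 4·1; 4·1 + 1·1) = (5, 5)
w2 = Aw1 = (1·5 + 4·5; 4·5 + 1·5) = (25, 25)
w3 = Aw2 = (125, 125)
The requested component of w3 is 125.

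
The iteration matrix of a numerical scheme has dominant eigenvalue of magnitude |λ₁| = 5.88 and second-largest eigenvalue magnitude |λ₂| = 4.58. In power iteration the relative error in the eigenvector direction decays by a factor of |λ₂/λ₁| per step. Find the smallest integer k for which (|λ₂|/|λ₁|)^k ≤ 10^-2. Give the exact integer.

|λ₂/λ₁| = 4.58/5.88 = 0.77891
Need k ≥ ln(10^-2) / ln(0.77891) = -4.6052 / -0.2499 ≈ 18.431
Smallest integer k satisfying the bound: 19

19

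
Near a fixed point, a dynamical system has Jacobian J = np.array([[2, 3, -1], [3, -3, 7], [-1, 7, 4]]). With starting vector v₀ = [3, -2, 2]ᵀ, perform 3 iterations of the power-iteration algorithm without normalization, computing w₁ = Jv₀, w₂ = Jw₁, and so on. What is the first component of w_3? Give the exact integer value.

w1 = Jv₀ = (2·3 + 3·(-2) + (-1)·2; 3·3 + (-3)·(-2) + 7·2; (-1)·3 + 7·(-2) + 4·2) = (-2, 29, -9)
w2 = Jw1 = (2·(-2) + 3·29 + (-1)·(-9); 3·(-2) + (-3)·29 + 7·(-9); (-1)·(-2) + 7·29 + 4·(-9)) = (92, -156, 169)
w3 = Jw2 = (-453, 1927, -508)
The requested component of w3 is -453.

-453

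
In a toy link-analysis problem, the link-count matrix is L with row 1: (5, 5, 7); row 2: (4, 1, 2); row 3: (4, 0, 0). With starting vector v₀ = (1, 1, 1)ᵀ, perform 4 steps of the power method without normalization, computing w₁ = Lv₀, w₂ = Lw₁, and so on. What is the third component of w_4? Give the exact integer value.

w1 = Lv₀ = (5·1 + 5·1 + 7·1; 4·1 + 1·1 + 2·1; 4·1 + 0·1 + 0·1) = (17, 7, 4)
w2 = Lw1 = (5·17 + 5·7 + 7·4; 4·17 + 1·7 + 2·4; 4·17 + 0·7 + 0·4) = (148, 83, 68)
w3 = Lw2 = (1631, 811, 592)
w4 = Lw3 = (16354, 8519, 6524)
The requested component of w4 is 6524.

6524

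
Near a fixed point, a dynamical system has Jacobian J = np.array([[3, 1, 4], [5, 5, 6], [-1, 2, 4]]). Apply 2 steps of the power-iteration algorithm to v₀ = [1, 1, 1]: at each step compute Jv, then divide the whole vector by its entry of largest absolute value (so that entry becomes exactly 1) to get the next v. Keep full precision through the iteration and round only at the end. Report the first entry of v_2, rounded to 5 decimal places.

Jv0 = (8.000000, 16.000000, 5.000000); divide by 16.000000 → v1 = (0.500000, 1.000000, 0.312500)
Jv1 = (3.750000, 9.375000, 2.750000); divide by 9.375000 → v2 = (0.400000, 1.000000, 0.293333)
Requested entry of v2: 60/150 = 0.40000

0.40000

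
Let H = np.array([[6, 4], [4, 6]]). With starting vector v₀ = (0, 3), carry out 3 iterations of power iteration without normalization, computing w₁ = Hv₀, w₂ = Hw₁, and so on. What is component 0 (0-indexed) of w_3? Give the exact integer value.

1488

w1 = Hv₀ = (12, 18)
w2 = Hw1 = (144, 156)
w3 = Hw2 = (1488, 1512)
The requested component of w3 is 1488.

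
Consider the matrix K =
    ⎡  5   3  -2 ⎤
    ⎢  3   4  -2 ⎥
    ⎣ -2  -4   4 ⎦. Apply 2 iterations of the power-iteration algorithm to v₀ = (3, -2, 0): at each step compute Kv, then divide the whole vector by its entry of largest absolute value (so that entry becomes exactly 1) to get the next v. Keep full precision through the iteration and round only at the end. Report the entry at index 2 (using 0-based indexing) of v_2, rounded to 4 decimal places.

Kv0 = (9.00000, 1.00000, 2.00000); divide by 9.00000 → v1 = (1.00000, 0.11111, 0.22222)
Kv1 = (4.88889, 3.00000, -1.55556); divide by 4.88889 → v2 = (1.00000, 0.61364, -0.31818)
Requested entry of v2: -14/44 = -0.3182

-0.3182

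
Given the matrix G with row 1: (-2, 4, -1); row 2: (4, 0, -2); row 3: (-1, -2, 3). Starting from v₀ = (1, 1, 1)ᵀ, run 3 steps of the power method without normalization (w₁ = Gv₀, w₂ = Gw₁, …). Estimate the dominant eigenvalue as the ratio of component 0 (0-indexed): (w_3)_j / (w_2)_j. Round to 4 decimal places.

w1 = Gv₀ = (1, 2, 0)
w2 = Gw1 = (6, 4, -5)
w3 = Gw2 = (9, 34, -29)
Ratio at component: 9 / 6 = 1.5000

λ ≈ 1.5000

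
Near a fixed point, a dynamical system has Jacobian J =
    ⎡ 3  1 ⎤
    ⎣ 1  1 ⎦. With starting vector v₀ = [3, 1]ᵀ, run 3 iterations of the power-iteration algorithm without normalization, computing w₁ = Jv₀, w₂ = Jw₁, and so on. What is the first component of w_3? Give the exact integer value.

116

w1 = Jv₀ = (10, 4)
w2 = Jw1 = (34, 14)
w3 = Jw2 = (116, 48)
The requested component of w3 is 116.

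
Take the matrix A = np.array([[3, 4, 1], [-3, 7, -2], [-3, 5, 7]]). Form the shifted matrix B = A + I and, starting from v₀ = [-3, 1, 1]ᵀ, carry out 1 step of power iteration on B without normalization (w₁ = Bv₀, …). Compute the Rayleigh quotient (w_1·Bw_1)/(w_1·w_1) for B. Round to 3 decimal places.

9.315

B = A + I has rows (4, 4, 1); (-3, 8, -2); (-3, 5, 8)
w1 = Bv₀ = (4·(-3) + 4·1 + 1·1; (-3)·(-3) + 8·1 + (-2)·1; (-3)·(-3) + 5·1 + 8·1) = (-7, 15, 22)
Bw1 = (54, 97, 272)
w1·Bw1 = 7061; w1·w1 = 758; μ ≈ 7061/758 = 9.315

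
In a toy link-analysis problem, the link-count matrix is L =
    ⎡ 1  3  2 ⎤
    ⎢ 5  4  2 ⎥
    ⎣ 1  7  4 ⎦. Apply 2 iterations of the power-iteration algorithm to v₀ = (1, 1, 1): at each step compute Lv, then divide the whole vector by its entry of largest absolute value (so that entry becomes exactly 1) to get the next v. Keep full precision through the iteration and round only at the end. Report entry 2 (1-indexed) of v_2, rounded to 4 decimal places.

0.7481

Lv0 = (6.00000, 11.00000, 12.00000); divide by 12.00000 → v1 = (0.50000, 0.91667, 1.00000)
Lv1 = (5.25000, 8.16667, 10.91667); divide by 10.91667 → v2 = (0.48092, 0.74809, 1.00000)
Requested entry of v2: 98/131 = 0.7481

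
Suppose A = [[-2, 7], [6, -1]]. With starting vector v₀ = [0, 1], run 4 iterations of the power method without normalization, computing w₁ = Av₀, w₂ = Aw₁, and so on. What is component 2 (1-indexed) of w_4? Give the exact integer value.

2227

w1 = Av₀ = ((-2)·0 + 7·1; 6·0 + (-1)·1) = (7, -1)
w2 = Aw1 = ((-2)·7 + 7·(-1); 6·7 + (-1)·(-1)) = (-21, 43)
w3 = Aw2 = (343, -169)
w4 = Aw3 = (-1869, 2227)
The requested component of w4 is 2227.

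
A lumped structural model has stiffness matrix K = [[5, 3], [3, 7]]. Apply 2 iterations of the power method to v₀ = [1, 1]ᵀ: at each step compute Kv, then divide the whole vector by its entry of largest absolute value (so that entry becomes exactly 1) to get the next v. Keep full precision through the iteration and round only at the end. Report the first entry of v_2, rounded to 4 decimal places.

Kv0 = (8.00000, 10.00000); divide by 10.00000 → v1 = (0.80000, 1.00000)
Kv1 = (7.00000, 9.40000); divide by 9.40000 → v2 = (0.74468, 1.00000)
Requested entry of v2: 70/94 = 0.7447

0.7447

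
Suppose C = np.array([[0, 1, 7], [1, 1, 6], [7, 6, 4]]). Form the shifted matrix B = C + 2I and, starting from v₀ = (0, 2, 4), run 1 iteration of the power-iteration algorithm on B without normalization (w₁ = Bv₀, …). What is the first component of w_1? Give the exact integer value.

B = C + 2I has rows (2, 1, 7); (1, 3, 6); (7, 6, 6)
w1 = Bv₀ = (30, 30, 36)
Requested component of w1: 30

30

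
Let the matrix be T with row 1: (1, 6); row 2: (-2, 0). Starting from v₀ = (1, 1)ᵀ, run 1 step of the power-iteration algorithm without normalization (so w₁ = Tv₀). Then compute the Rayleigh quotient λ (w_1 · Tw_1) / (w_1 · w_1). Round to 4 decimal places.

w1 = Tv₀ = (1·1 + 6·1; (-2)·1 + 0·1) = (7, -2)
Tw1 = (-5, -14)
w1·Tw1 = 7·(-5) + (-2)·(-14) = -7; w1·w1 = 7·7 + (-2)·(-2) = 53
λ ≈ -7/53 = -0.1321

-0.1321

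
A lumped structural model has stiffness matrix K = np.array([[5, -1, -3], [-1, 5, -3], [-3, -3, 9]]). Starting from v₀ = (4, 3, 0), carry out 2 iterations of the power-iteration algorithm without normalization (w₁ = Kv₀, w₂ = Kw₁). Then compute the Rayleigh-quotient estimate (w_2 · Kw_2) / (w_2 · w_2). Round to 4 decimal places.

w1 = Kv₀ = (5·4 + (-1)·3 + (-3)·0; (-1)·4 + 5·3 + (-3)·0; (-3)·4 + (-3)·3 + 9·0) = (17, 11, -21)
w2 = Kw1 = (5·17 + (-1)·11 + (-3)·(-21); (-1)·17 + 5·11 + (-3)·(-21); (-3)·17 + (-3)·11 + 9·(-21)) = (137, 101, -273)
Kw2 = (1403, 1187, -3171)
w2·Kw2 = 137·1403 + 101·1187 + (-273)·(-3171) = 1177781; w2·w2 = 137·137 + 101·101 + (-273)·(-273) = 103499
λ ≈ 1177781/103499 = 11.3796

11.3796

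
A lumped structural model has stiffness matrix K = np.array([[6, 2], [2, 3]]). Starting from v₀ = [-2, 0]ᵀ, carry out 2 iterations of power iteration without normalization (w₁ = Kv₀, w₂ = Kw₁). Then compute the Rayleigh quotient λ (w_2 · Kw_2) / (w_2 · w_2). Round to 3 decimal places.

λ ≈ 6.992

w1 = Kv₀ = (6·(-2) + 2·0; 2·(-2) + 3·0) = (-12, -4)
w2 = Kw1 = (6·(-12) + 2·(-4); 2·(-12) + 3·(-4)) = (-80, -36)
Kw2 = (-552, -268)
w2·Kw2 = (-80)·(-552) + (-36)·(-268) = 53808; w2·w2 = (-80)·(-80) + (-36)·(-36) = 7696
λ ≈ 53808/7696 = 6.992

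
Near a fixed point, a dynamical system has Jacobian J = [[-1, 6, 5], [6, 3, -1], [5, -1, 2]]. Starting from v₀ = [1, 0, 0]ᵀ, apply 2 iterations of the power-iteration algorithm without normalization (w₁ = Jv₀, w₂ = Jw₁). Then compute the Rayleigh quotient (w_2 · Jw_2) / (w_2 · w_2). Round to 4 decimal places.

w1 = Jv₀ = (-1, 6, 5)
w2 = Jw1 = (62, 7, -1)
Jw2 = (-25, 394, 301)
w2·Jw2 = 62·(-25) + 7·394 + (-1)·301 = 907; w2·w2 = 62·62 + 7·7 + (-1)·(-1) = 3894
λ ≈ 907/3894 = 0.2329

λ ≈ 0.2329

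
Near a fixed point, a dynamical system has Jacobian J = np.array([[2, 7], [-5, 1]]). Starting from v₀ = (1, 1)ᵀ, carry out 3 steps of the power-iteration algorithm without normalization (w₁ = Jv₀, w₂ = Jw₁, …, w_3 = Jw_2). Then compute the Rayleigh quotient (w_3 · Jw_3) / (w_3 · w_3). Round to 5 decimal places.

1.99448

w1 = Jv₀ = (9, -4)
w2 = Jw1 = (-10, -49)
w3 = Jw2 = (-363, 1)
Jw3 = (-719, 1816)
w3·Jw3 = (-363)·(-719) + 1·1816 = 262813; w3·w3 = (-363)·(-363) + 1·1 = 131770
λ ≈ 262813/131770 = 1.99448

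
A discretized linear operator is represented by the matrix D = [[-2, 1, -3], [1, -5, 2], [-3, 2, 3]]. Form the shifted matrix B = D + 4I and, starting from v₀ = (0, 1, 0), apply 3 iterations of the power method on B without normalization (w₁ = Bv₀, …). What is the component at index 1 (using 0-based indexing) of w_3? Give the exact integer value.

B = D + 4I has rows (2, 1, -3); (1, -1, 2); (-3, 2, 7)
w1 = Bv₀ = (2·0 + 1·1 + (-3)·0; 1·0 + (-1)·1 + 2·0; (-3)·0 + 2·1 + 7·0) = (1, -1, 2)
w2 = Bw1 = (2·1 + 1·(-1) + (-3)·2; 1·1 + (-1)·(-1) + 2·2; (-3)·1 + 2·(-1) + 7·2) = (-5, 6, 9)
w3 = Bw2 = (-31, 7, 90)
Requested component of w3: 7

7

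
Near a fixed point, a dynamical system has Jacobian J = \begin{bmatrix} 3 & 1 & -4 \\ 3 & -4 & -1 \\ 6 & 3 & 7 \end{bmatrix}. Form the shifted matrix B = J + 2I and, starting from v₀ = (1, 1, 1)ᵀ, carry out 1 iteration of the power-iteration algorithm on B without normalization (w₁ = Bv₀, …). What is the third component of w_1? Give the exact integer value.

18

B = J + 2I has rows (5, 1, -4); (3, -2, -1); (6, 3, 9)
w1 = Bv₀ = (2, 0, 18)
Requested component of w1: 18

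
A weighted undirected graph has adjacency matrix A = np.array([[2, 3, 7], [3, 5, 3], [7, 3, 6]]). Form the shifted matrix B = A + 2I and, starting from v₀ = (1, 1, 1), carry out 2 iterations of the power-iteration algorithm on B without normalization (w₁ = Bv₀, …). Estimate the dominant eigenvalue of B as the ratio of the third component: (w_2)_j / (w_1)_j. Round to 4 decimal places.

15.6111

B = A + 2I has rows (4, 3, 7); (3, 7, 3); (7, 3, 8)
w1 = Bv₀ = (14, 13, 18)
w2 = Bw1 = (221, 187, 281)
Ratio: 281/18 = 15.6111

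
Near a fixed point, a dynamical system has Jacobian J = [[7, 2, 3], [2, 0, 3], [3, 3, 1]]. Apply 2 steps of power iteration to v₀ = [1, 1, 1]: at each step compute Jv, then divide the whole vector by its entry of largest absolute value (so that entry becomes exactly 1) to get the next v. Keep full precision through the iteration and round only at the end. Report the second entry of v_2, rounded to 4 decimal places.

0.3913

Jv0 = (12.00000, 5.00000, 7.00000); divide by 12.00000 → v1 = (1.00000, 0.41667, 0.58333)
Jv1 = (9.58333, 3.75000, 4.83333); divide by 9.58333 → v2 = (1.00000, 0.39130, 0.50435)
Requested entry of v2: 45/115 = 0.3913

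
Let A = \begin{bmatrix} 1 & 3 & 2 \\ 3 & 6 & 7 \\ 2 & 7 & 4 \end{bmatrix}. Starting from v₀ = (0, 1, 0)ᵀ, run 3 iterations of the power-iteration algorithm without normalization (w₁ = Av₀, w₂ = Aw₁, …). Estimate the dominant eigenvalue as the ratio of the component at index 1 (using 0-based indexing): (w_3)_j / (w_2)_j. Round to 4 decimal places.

w1 = Av₀ = (1·0 + 3·1 + 2·0; 3·0 + 6·1 + 7·0; 2·0 + 7·1 + 4·0) = (3, 6, 7)
w2 = Aw1 = (1·3 + 3·6 + 2·7; 3·3 + 6·6 + 7·7; 2·3 + 7·6 + 4·7) = (35, 94, 76)
w3 = Aw2 = (469, 1201, 1032)
Ratio at component: 1201 / 94 = 12.7766

12.7766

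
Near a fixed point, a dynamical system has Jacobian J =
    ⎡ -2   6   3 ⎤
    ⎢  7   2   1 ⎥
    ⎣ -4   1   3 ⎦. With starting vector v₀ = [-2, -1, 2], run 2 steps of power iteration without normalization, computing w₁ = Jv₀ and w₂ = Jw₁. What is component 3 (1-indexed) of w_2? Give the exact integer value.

9

w1 = Jv₀ = ((-2)·(-2) + 6·(-1) + 3·2; 7·(-2) + 2·(-1) + 1·2; (-4)·(-2) + 1·(-1) + 3·2) = (4, -14, 13)
w2 = Jw1 = ((-2)·4 + 6·(-14) + 3·13; 7·4 + 2·(-14) + 1·13; (-4)·4 + 1·(-14) + 3·13) = (-53, 13, 9)
The requested component of w2 is 9.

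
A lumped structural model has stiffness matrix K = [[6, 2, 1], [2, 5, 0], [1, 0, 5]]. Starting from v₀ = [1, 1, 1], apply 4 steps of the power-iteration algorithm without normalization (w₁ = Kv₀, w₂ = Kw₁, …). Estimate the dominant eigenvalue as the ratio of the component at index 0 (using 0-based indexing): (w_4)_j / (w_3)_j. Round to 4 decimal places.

w1 = Kv₀ = (9, 7, 6)
w2 = Kw1 = (74, 53, 39)
w3 = Kw2 = (589, 413, 269)
w4 = Kw3 = (4629, 3243, 1934)
Ratio at component: 4629 / 589 = 7.8591

7.8591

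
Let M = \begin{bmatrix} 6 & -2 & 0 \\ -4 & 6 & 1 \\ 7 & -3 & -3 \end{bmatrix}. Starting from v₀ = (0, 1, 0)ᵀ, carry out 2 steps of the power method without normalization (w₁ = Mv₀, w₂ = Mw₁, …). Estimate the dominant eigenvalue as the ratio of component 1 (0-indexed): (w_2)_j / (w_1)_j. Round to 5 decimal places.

6.83333

w1 = Mv₀ = (6·0 + (-2)·1 + 0·0; (-4)·0 + 6·1 + 1·0; 7·0 + (-3)·1 + (-3)·0) = (-2, 6, -3)
w2 = Mw1 = (6·(-2) + (-2)·6 + 0·(-3); (-4)·(-2) + 6·6 + 1·(-3); 7·(-2) + (-3)·6 + (-3)·(-3)) = (-24, 41, -23)
Ratio at component: 41 / 6 = 6.83333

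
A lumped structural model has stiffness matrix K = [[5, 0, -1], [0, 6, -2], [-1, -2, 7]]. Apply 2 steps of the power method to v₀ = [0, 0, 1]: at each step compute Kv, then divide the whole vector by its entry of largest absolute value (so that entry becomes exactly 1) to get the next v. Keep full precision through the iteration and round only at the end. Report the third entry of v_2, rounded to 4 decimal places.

Kv0 = (-1.00000, -2.00000, 7.00000); divide by 7.00000 → v1 = (-0.14286, -0.28571, 1.00000)
Kv1 = (-1.71429, -3.71429, 7.71429); divide by 7.71429 → v2 = (-0.22222, -0.48148, 1.00000)
Requested entry of v2: 54/54 = 1.0000

1.0000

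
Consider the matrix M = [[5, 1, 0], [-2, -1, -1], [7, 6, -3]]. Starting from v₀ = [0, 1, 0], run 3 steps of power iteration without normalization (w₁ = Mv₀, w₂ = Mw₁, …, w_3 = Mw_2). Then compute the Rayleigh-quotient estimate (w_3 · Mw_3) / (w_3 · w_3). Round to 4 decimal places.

1.4498

w1 = Mv₀ = (5·0 + 1·1 + 0·0; (-2)·0 + (-1)·1 + (-1)·0; 7·0 + 6·1 + (-3)·0) = (1, -1, 6)
w2 = Mw1 = (5·1 + 1·(-1) + 0·6; (-2)·1 + (-1)·(-1) + (-1)·6; 7·1 + 6·(-1) + (-3)·6) = (4, -7, -17)
w3 = Mw2 = (13, 16, 37)
Mw3 = (81, -79, 76)
w3·Mw3 = 13·81 + 16·(-79) + 37·76 = 2601; w3·w3 = 13·13 + 16·16 + 37·37 = 1794
λ ≈ 2601/1794 = 1.4498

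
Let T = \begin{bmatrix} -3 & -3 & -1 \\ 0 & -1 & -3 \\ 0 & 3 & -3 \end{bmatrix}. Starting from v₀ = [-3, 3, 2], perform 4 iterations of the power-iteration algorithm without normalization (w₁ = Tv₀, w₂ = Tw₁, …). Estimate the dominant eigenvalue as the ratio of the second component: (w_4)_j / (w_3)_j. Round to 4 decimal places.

λ ≈ -4.0000

w1 = Tv₀ = ((-3)·(-3) + (-3)·3 + (-1)·2; 0·(-3) + (-1)·3 + (-3)·2; 0·(-3) + 3·3 + (-3)·2) = (-2, -9, 3)
w2 = Tw1 = ((-3)·(-2) + (-3)·(-9) + (-1)·3; 0·(-2) + (-1)·(-9) + (-3)·3; 0·(-2) + 3·(-9) + (-3)·3) = (30, 0, -36)
w3 = Tw2 = (-54, 108, 108)
w4 = Tw3 = (-270, -432, 0)
Ratio at component: -432 / 108 = -4.0000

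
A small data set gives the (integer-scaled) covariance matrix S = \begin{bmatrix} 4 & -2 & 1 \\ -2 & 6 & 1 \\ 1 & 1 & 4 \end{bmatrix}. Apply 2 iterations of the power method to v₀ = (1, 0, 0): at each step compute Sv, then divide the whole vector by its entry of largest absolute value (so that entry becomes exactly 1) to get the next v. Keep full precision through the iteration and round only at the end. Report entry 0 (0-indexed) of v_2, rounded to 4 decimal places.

Sv0 = (4.00000, -2.00000, 1.00000); divide by 4.00000 → v1 = (1.00000, -0.50000, 0.25000)
Sv1 = (5.25000, -4.75000, 1.50000); divide by 5.25000 → v2 = (1.00000, -0.90476, 0.28571)
Requested entry of v2: 21/21 = 1.0000

1.0000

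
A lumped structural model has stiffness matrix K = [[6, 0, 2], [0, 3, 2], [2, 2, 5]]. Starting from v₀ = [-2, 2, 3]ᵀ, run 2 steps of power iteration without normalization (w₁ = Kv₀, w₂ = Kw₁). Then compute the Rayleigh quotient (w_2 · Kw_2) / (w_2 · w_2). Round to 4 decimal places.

6.0203

w1 = Kv₀ = (-6, 12, 15)
w2 = Kw1 = (-6, 66, 87)
Kw2 = (138, 372, 555)
w2·Kw2 = (-6)·138 + 66·372 + 87·555 = 72009; w2·w2 = (-6)·(-6) + 66·66 + 87·87 = 11961
λ ≈ 72009/11961 = 6.0203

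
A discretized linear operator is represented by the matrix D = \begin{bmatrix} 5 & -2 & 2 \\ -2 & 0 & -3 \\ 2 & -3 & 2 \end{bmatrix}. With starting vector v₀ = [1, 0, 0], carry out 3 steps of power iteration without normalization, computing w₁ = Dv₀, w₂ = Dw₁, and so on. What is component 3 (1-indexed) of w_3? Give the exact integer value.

154

w1 = Dv₀ = (5, -2, 2)
w2 = Dw1 = (33, -16, 20)
w3 = Dw2 = (237, -126, 154)
The requested component of w3 is 154.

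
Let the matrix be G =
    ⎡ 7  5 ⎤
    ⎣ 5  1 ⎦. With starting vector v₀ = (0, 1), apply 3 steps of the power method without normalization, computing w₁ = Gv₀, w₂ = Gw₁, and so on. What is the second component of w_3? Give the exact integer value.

226

w1 = Gv₀ = (5, 1)
w2 = Gw1 = (40, 26)
w3 = Gw2 = (410, 226)
The requested component of w3 is 226.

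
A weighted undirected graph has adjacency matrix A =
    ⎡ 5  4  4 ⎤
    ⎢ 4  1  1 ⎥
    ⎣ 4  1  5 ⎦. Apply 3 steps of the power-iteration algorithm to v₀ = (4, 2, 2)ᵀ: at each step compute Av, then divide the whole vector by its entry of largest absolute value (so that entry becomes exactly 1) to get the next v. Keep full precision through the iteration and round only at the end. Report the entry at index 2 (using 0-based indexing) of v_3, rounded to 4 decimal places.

0.8325

Av0 = (36.00000, 20.00000, 28.00000); divide by 36.00000 → v1 = (1.00000, 0.55556, 0.77778)
Av1 = (10.33333, 5.33333, 8.44444); divide by 10.33333 → v2 = (1.00000, 0.51613, 0.81720)
Av2 = (10.33333, 5.33333, 8.60215); divide by 10.33333 → v3 = (1.00000, 0.51613, 0.83247)
Requested entry of v3: 3200/3844 = 0.8325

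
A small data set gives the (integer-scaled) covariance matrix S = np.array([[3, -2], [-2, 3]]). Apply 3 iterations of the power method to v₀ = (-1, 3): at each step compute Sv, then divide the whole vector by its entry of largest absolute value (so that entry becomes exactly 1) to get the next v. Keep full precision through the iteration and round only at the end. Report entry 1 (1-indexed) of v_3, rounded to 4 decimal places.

-0.9920

Sv0 = (-9.00000, 11.00000); divide by 11.00000 → v1 = (-0.81818, 1.00000)
Sv1 = (-4.45455, 4.63636); divide by 4.63636 → v2 = (-0.96078, 1.00000)
Sv2 = (-4.88235, 4.92157); divide by 4.92157 → v3 = (-0.99203, 1.00000)
Requested entry of v3: -249/251 = -0.9920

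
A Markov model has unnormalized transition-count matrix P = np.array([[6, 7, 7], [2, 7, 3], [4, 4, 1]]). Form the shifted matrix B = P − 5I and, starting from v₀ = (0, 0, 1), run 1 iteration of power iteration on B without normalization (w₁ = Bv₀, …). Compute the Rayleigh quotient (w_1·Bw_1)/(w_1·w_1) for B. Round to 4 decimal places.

B = P − 5I has rows (1, 7, 7); (2, 2, 3); (4, 4, -4)
w1 = Bv₀ = (1·0 + 7·0 + 7·1; 2·0 + 2·0 + 3·1; 4·0 + 4·0 + (-4)·1) = (7, 3, -4)
Bw1 = (0, 8, 56)
w1·Bw1 = -200; w1·w1 = 74; μ ≈ -200/74 = -2.7027

μ ≈ -2.7027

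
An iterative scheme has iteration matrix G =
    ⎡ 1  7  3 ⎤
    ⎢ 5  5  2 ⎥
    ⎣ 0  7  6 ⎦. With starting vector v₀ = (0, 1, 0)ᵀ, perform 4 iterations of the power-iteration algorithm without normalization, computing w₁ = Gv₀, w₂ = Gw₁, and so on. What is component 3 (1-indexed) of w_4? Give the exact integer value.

11753

w1 = Gv₀ = (1·0 + 7·1 + 3·0; 5·0 + 5·1 + 2·0; 0·0 + 7·1 + 6·0) = (7, 5, 7)
w2 = Gw1 = (1·7 + 7·5 + 3·7; 5·7 + 5·5 + 2·7; 0·7 + 7·5 + 6·7) = (63, 74, 77)
w3 = Gw2 = (812, 839, 980)
w4 = Gw3 = (9625, 10215, 11753)
The requested component of w4 is 11753.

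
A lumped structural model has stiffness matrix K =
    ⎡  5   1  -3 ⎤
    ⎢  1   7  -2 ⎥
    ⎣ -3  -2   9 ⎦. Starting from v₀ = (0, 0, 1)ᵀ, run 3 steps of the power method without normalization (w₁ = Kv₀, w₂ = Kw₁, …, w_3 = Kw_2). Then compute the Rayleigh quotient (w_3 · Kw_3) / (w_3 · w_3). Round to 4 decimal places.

λ ≈ 11.6515

w1 = Kv₀ = (-3, -2, 9)
w2 = Kw1 = (-44, -35, 94)
w3 = Kw2 = (-537, -477, 1048)
Kw3 = (-6306, -5972, 11997)
w3·Kw3 = (-537)·(-6306) + (-477)·(-5972) + 1048·11997 = 18807822; w3·w3 = (-537)·(-537) + (-477)·(-477) + 1048·1048 = 1614202
λ ≈ 18807822/1614202 = 11.6515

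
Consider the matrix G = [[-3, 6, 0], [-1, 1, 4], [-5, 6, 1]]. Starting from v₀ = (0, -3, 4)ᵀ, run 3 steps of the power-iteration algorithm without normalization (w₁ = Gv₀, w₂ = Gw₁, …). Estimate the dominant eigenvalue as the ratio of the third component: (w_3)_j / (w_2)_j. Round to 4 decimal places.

λ ≈ -4.2597

w1 = Gv₀ = ((-3)·0 + 6·(-3) + 0·4; (-1)·0 + 1·(-3) + 4·4; (-5)·0 + 6·(-3) + 1·4) = (-18, 13, -14)
w2 = Gw1 = ((-3)·(-18) + 6·13 + 0·(-14); (-1)·(-18) + 1·13 + 4·(-14); (-5)·(-18) + 6·13 + 1·(-14)) = (132, -25, 154)
w3 = Gw2 = (-546, 459, -656)
Ratio at component: -656 / 154 = -4.2597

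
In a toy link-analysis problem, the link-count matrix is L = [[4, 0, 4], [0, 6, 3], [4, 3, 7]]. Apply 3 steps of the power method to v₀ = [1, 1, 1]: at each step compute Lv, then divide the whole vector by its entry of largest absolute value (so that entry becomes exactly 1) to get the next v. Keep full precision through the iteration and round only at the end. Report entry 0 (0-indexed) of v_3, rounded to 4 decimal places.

Lv0 = (8.00000, 9.00000, 14.00000); divide by 14.00000 → v1 = (0.57143, 0.64286, 1.00000)
Lv1 = (6.28571, 6.85714, 11.21429); divide by 11.21429 → v2 = (0.56051, 0.61146, 1.00000)
Lv2 = (6.24204, 6.66879, 11.07643); divide by 11.07643 → v3 = (0.56354, 0.60207, 1.00000)
Requested entry of v3: 980/1739 = 0.5635

0.5635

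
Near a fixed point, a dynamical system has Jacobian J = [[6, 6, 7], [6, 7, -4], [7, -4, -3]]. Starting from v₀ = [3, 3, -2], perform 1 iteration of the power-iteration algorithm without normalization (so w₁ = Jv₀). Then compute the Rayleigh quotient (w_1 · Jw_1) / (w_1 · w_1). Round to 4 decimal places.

9.9657

w1 = Jv₀ = (22, 47, 15)
Jw1 = (519, 401, -79)
w1·Jw1 = 22·519 + 47·401 + 15·(-79) = 29080; w1·w1 = 22·22 + 47·47 + 15·15 = 2918
λ ≈ 29080/2918 = 9.9657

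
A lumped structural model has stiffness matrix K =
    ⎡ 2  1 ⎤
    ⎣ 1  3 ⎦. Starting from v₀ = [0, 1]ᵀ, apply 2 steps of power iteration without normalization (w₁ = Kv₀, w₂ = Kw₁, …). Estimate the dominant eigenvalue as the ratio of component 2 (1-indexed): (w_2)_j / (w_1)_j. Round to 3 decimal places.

w1 = Kv₀ = (2·0 + 1·1; 1·0 + 3·1) = (1, 3)
w2 = Kw1 = (2·1 + 1·3; 1·1 + 3·3) = (5, 10)
Ratio at component: 10 / 3 = 3.333

3.333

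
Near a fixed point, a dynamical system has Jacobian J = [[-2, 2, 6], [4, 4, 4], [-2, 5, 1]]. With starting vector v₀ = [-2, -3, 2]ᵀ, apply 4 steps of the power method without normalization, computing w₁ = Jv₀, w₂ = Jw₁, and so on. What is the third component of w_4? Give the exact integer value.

w1 = Jv₀ = (10, -12, -9)
w2 = Jw1 = (-98, -44, -89)
w3 = Jw2 = (-426, -924, -113)
w4 = Jw3 = (-1674, -5852, -3881)
The requested component of w4 is -3881.

-3881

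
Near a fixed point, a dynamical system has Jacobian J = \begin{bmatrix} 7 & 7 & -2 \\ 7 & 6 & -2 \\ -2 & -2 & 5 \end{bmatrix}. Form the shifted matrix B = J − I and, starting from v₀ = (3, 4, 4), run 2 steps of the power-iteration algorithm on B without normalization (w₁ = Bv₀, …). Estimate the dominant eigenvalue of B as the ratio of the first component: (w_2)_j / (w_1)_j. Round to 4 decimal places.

μ ≈ 11.9737

B = J − I has rows (6, 7, -2); (7, 5, -2); (-2, -2, 4)
w1 = Bv₀ = (6·3 + 7·4 + (-2)·4; 7·3 + 5·4 + (-2)·4; (-2)·3 + (-2)·4 + 4·4) = (38, 33, 2)
w2 = Bw1 = (6·38 + 7·33 + (-2)·2; 7·38 + 5·33 + (-2)·2; (-2)·38 + (-2)·33 + 4·2) = (455, 427, -134)
Ratio: 455/38 = 11.9737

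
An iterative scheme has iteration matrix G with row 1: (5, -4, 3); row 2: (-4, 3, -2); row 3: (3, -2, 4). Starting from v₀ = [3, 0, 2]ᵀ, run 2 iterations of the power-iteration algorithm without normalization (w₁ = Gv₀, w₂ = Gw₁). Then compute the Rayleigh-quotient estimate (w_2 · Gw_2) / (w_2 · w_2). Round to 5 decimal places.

10.20723

w1 = Gv₀ = (21, -16, 17)
w2 = Gw1 = (220, -166, 163)
Gw2 = (2253, -1704, 1644)
w2·Gw2 = 220·2253 + (-166)·(-1704) + 163·1644 = 1046496; w2·w2 = 220·220 + (-166)·(-166) + 163·163 = 102525
λ ≈ 1046496/102525 = 10.20723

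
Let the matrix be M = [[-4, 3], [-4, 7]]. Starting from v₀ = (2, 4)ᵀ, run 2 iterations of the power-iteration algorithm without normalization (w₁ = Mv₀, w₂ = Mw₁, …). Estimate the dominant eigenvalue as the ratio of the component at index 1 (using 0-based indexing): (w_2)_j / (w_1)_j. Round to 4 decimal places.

6.2000

w1 = Mv₀ = (4, 20)
w2 = Mw1 = (44, 124)
Ratio at component: 124 / 20 = 6.2000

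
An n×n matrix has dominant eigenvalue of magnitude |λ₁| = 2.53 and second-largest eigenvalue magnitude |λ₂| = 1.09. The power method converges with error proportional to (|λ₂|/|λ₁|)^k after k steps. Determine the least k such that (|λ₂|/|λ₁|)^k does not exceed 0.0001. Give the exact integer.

|λ₂/λ₁| = 1.09/2.53 = 0.43083
Need k ≥ ln(0.0001) / ln(0.43083) = -9.2103 / -0.8420 ≈ 10.938
Smallest integer k satisfying the bound: 11

11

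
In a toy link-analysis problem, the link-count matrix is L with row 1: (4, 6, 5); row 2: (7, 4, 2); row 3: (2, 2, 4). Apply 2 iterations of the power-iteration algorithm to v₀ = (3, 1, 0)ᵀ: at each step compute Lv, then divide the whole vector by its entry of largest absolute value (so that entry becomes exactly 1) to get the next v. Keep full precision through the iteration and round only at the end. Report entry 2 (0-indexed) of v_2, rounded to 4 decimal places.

Lv0 = (18.00000, 25.00000, 8.00000); divide by 25.00000 → v1 = (0.72000, 1.00000, 0.32000)
Lv1 = (10.48000, 9.68000, 4.72000); divide by 10.48000 → v2 = (1.00000, 0.92366, 0.45038)
Requested entry of v2: 118/262 = 0.4504

0.4504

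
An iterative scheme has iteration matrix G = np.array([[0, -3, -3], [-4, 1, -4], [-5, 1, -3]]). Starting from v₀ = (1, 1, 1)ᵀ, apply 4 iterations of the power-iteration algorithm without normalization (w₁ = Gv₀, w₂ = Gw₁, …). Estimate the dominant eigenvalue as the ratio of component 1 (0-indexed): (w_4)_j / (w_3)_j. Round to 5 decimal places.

w1 = Gv₀ = (-6, -7, -7)
w2 = Gw1 = (42, 45, 44)
w3 = Gw2 = (-267, -299, -297)
w4 = Gw3 = (1788, 1957, 1927)
Ratio at component: 1957 / -299 = -6.54515

-6.54515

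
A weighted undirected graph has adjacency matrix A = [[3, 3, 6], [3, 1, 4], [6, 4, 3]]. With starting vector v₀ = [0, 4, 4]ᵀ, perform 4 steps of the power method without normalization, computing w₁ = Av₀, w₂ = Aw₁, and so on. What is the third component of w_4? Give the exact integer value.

w1 = Av₀ = (3·0 + 3·4 + 6·4; 3·0 + 1·4 + 4·4; 6·0 + 4·4 + 3·4) = (36, 20, 28)
w2 = Aw1 = (3·36 + 3·20 + 6·28; 3·36 + 1·20 + 4·28; 6·36 + 4·20 + 3·28) = (336, 240, 380)
w3 = Aw2 = (4008, 2768, 4116)
w4 = Aw3 = (45024, 31256, 47468)
The requested component of w4 is 47468.

47468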